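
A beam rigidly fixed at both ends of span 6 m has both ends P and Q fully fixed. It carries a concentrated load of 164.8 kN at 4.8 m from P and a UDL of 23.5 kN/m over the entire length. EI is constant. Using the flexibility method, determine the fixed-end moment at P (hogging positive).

Take the two fixed-end moments M_P, M_Q as redundants; the released structure is the simple span PQ.
End rotations of the released simple span under the applied load (×1/EI):
  at P: point load 164.8 at a = 4.8: Pab(L + b)/(6LEI) = 189.8/EI
  at Q: point load 164.8 at a = 4.8: Pab(L + a)/(6LEI) = 284.8/EI
  at P: UDL 23.5: wL³/(24EI) = 211.5/EI
  at Q: UDL 23.5: wL³/(24EI) = 211.5/EI
  θ_P0 = 401.3/EI,  θ_Q0 = 496.3/EI
Flexibility coefficients: a unit moment at one end gives L/(3EI) there and L/(6EI) at the far end, so f₁₁ = f₂₂ = 2/EI and f₁₂ = f₂₁ = 1/EI.
Compatibility — zero rotation at each built-in end:
  2 M_P + 1 M_Q = 401.3
  1 M_P + 2 M_Q = 496.3
Solving the pair gives M_P = 102.1 kN·m and M_Q = 197.1 kN·m (hogging).

M_P = 102.1 kN·m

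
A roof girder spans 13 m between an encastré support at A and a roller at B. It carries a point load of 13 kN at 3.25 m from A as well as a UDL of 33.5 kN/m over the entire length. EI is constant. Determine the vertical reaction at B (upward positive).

Choose R_B as the redundant. The primary structure is the cantilever fixed at A.
Downward deflection at the released point B due to the loads:
  point load 13 at a = 3.25: Pa²(3L − a)/(6EI) = 818.2/EI
  UDL 33.5: wL⁴/(8EI) = 119599/EI
  δ_0 = 120417/EI
Tip deflection under a unit load at B: L³/(3EI) = 732.3/EI.
The prop prevents deflection at B: R_B = δ_0/δ_{BB} = 120417/732.3 = 164.4 kN.

R_B = 164.4 kN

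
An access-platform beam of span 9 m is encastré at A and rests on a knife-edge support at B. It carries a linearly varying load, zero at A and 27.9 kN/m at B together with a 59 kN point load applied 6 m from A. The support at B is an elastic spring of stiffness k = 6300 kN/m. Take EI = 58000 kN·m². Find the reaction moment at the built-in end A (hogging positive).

Take the reaction at B as the redundant and release it; the primary structure is a cantilever fixed at A.
Free-end deflection of the primary structure under the applied loading (downward +):
  triangular load, peak 27.9 at the free end: 11w₀L⁴/(120EI) = 16780/EI
  point load 59 at a = 6: Pa²(3L − a)/(6EI) = 7434/EI
  δ_0 = 24214/EI
Flexibility coefficient — unit upward force at B: δ_{BB} = L³/(3EI) = 243/EI.
With EI = 58000 kN·m²: δ_0 = 0.41748 m and δ_{BB} = 0.00419 m/kN.
Compatibility — the spring shortens by R_B/k under the reaction it provides: δ_0 − R_B·δ_{BB} = R_B/k. With 1/k = 0.000159 m/kN, R_B = δ_0 / (δ_{BB} + 1/k) = 0.41748 / (0.00419 + 0.000159) = 96.01 kN.
Moment equilibrium about A: M_A = Σ(load moments about A) − R_B·L = 1107 − 96.01×9 = 243.2 kN·m.

M_A = 243.2 kN·m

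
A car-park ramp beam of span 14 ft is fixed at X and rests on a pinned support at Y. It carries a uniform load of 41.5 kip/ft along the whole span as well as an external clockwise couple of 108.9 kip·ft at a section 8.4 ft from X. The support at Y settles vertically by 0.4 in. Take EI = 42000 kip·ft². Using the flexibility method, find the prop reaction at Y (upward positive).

Take the reaction at Y as the redundant and release it; the primary structure is a cantilever fixed at X.
Primary-structure tip deflection at Y by superposition:
  UDL 41.5: wL⁴/(8EI) = 199283/EI
  clockwise couple 108.9 at a = 8.4: M₀a(2L − a)/(2EI) = 8965/EI
  δ_0 = 208248/EI
Flexibility coefficient — unit upward force at Y: δ_{YY} = L³/(3EI) = 914.7/EI.
With EI = 42000 kip·ft²: δ_0 = 4.9583 ft and δ_{YY} = 0.021778 ft/kip.
Compatibility — the beam at Y must follow the support down by 0.03333 ft: δ_0 − R_Y·δ_{YY} = 0.03333, so R_Y = (4.9583 − 0.03333)/0.021778 = 226.1 kip.

R_Y = 226.1 kip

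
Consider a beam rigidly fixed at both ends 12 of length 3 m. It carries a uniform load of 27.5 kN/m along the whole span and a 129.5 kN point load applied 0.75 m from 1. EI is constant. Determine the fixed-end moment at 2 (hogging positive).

Release both end moments; the primary structure is a simply-supported span 12 with redundants M_1 and M_2.
Simple-span end rotations at 1 and 2 under the given loads:
  at 1: UDL 27.5: wL³/(24EI) = 30.94/EI
  at 2: UDL 27.5: wL³/(24EI) = 30.94/EI
  at 1: point load 129.5 at a = 0.75: Pab(L + b)/(6LEI) = 63.74/EI
  at 2: point load 129.5 at a = 0.75: Pab(L + a)/(6LEI) = 45.53/EI
  θ_10 = 94.68/EI,  θ_20 = 76.46/EI
Flexibility coefficients: a unit moment at one end gives L/(3EI) there and L/(6EI) at the far end, so f₁₁ = f₂₂ = 1/EI and f₁₂ = f₂₁ = 0.5/EI.
Compatibility — zero rotation at each built-in end:
  1 M_1 + 0.5 M_2 = 94.68
  0.5 M_1 + 1 M_2 = 76.46
Solving the pair gives M_1 = 75.26 kN·m and M_2 = 38.84 kN·m (hogging).

M_2 = 38.84 kN·m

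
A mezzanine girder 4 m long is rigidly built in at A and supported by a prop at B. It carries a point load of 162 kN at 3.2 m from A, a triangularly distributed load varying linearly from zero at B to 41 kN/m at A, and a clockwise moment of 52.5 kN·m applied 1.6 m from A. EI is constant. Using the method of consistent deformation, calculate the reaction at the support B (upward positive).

R_B = 143 kN

Take the reaction at B as the redundant and release it; the primary structure is a cantilever fixed at A.
Downward deflection at the released point B due to the loads:
  point load 162 at a = 3.2: Pa²(3L − a)/(6EI) = 2433/EI
  triangular load, peak 41 at the fixed end: w₀L⁴/(30EI) = 349.9/EI
  clockwise couple 52.5 at a = 1.6: M₀a(2L − a)/(2EI) = 268.8/EI
  δ_0 = 3052/EI
Flexibility coefficient — unit upward force at B: δ_{BB} = L³/(3EI) = 21.33/EI.
Compatibility at B: δ_0 − R_B·δ_{BB} = 0, so R_B = 3052/21.33 = 143 kN.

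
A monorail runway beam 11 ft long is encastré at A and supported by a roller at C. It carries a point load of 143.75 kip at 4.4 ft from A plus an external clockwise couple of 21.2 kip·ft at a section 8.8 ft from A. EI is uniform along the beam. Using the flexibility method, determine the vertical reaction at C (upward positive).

R_C = 32.68 kip

Release the roller at C. Primary structure: cantilever fixed at A.
Primary-structure tip deflection at C by superposition:
  point load 143.75 at a = 4.4: Pa²(3L − a)/(6EI) = 13266/EI
  clockwise couple 21.2 at a = 8.8: M₀a(2L − a)/(2EI) = 1231/EI
  δ_0 = 14497/EI
Tip deflection under a unit load at C: L³/(3EI) = 443.7/EI.
The prop prevents deflection at C: R_C = δ_0/δ_{CC} = 14497/443.7 = 32.68 kip.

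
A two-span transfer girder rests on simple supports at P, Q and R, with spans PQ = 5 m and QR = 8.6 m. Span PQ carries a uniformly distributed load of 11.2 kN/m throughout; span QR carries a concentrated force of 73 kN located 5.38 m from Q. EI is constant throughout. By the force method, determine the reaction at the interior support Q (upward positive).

Take M_Q as the redundant. Released structure: two simple spans PQ and QR with a hinge at Q.
Rotations at Q on the released spans (each span's end-slope, ×1/EI):
  span PQ: UDL 11.2: wL³/(24EI) = 58.33/EI
  span QR: point load 73 at a = 5.38: Pab(L + b)/(6LEI) = 289.7/EI
  relative rotation θ_0 = (58.33 + 289.7)/EI = 348/EI
A unit hogging moment at Q produces rotation L₁/(3EI) + L₂/(3EI) = 4.533/EI.
Compatibility: M_Q·(L₁+L₂)/(3EI) = θ_0, giving M_Q = 76.77 kN·m (hogging).
Span PQ, ΣM about P with M_Q applied at Q: R_Q^{PQ}·5 = 140 + 76.77, so R_Q^{PQ} = 43.35 kN and R_P = 56 − 43.35 = 12.65 kN.
Span QR, ΣM about R: R_Q^{QR}·8.6 = 235.1 + 76.77, so R_Q^{QR} = 36.26 kN and R_R = 73 − 36.26 = 36.74 kN.
R_Q = 43.35 + 36.26 = 79.61 kN.

R_Q = 79.61 kN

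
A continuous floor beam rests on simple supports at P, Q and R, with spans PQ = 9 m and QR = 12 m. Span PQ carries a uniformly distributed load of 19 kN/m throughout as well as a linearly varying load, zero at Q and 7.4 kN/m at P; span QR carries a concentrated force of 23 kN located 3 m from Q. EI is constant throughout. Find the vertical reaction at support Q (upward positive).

R_Q = 137.8 kN

Insert a hinge at Q; M_Q is the redundant, and each span becomes simply supported.
End slopes at the hinge Q, treating each span as simply supported:
  span PQ: UDL 19: wL³/(24EI) = 577.1/EI
  span PQ: triangular load, peak 7.4: 7w₀L³/(360EI) = 104.9/EI
  span QR: point load 23 at a = 3: Pab(L + b)/(6LEI) = 181.1/EI
  relative rotation θ_0 = (682 + 181.1)/EI = 863.1/EI
A unit hogging moment at Q produces rotation L₁/(3EI) + L₂/(3EI) = 7/EI.
Compatibility: M_Q·(L₁+L₂)/(3EI) = θ_0, giving M_Q = 123.3 kN·m (hogging).
Span PQ, ΣM about P with M_Q applied at Q: R_Q^{PQ}·9 = 869.4 + 123.3, so R_Q^{PQ} = 110.3 kN and R_P = 204.3 − 110.3 = 94 kN.
Span QR, ΣM about R: R_Q^{QR}·12 = 207 + 123.3, so R_Q^{QR} = 27.53 kN and R_R = 23 − 27.53 = -4.526 kN.
R_Q = 110.3 + 27.53 = 137.8 kN.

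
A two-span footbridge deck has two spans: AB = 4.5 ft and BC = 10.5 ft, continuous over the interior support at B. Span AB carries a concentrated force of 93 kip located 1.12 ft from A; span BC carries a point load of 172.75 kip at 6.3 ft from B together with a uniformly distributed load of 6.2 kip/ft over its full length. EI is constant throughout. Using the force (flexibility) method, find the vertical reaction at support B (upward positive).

R_B = 216.2 kip

Release continuity at B by inserting a hinge; the redundant is the internal moment M_B. The primary structure is two simply-supported spans AB and BC.
Rotations at B on the released spans (each span's end-slope, ×1/EI):
  span AB: point load 93 at a = 1.12: Pab(L + a)/(6LEI) = 73.28/EI
  span BC: point load 172.75 at a = 6.3: Pab(L + b)/(6LEI) = 1067/EI
  span BC: UDL 6.2: wL³/(24EI) = 299.1/EI
  relative rotation θ_0 = (73.28 + 1366)/EI = 1439/EI
A unit hogging moment at B produces rotation L₁/(3EI) + L₂/(3EI) = 5/EI.
Slope continuity at B: θ_0 = M_B·5/EI, so M_B = 1439/5 = 287.8 kip·ft (hogging).
Span AB, ΣM about A with M_B applied at B: R_B^{AB}·4.5 = 104.2 + 287.8, so R_B^{AB} = 87.1 kip and R_A = 93 − 87.1 = 5.903 kip.
Span BC, ΣM about C: R_B^{BC}·10.5 = 1067 + 287.8, so R_B^{BC} = 129.1 kip and R_C = 237.8 − 129.1 = 108.8 kip.
R_B = 87.1 + 129.1 = 216.2 kip.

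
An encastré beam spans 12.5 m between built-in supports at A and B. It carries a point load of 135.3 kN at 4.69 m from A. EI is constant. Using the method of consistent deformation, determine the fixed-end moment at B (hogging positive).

Release both end moments; the primary structure is a simply-supported span AB with redundants M_A and M_B.
On the primary (simply-supported) span, the end slopes from the loading are:
  at A: point load 135.3 at a = 4.69: Pab(L + b)/(6LEI) = 1342/EI
  at B: point load 135.3 at a = 4.69: Pab(L + a)/(6LEI) = 1136/EI
  θ_A0 = 1342/EI,  θ_B0 = 1136/EI
Flexibility coefficients: a unit moment at one end gives L/(3EI) there and L/(6EI) at the far end, so f₁₁ = f₂₂ = 4.167/EI and f₁₂ = f₂₁ = 2.083/EI.
Compatibility — zero rotation at each built-in end:
  4.167 M_A + 2.083 M_B = 1342
  2.083 M_A + 4.167 M_B = 1136
Solving the pair gives M_A = 247.7 kN·m and M_B = 148.8 kN·m (hogging).

M_B = 148.8 kN·m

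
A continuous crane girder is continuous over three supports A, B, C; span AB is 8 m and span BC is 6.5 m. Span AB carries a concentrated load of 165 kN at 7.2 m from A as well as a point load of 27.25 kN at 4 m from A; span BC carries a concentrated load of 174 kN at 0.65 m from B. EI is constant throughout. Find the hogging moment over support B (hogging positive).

Release continuity at B by inserting a hinge; the redundant is the internal moment M_B. The primary structure is two simply-supported spans AB and BC.
End slopes at the hinge B, treating each span as simply supported:
  span AB: point load 165 at a = 7.2: Pab(L + a)/(6LEI) = 301/EI
  span AB: point load 27.25 at a = 4: Pab(L + a)/(6LEI) = 109/EI
  span BC: point load 174 at a = 0.65: Pab(L + b)/(6LEI) = 209.5/EI
  relative rotation θ_0 = (410 + 209.5)/EI = 619.5/EI
A unit hogging moment at B produces rotation L₁/(3EI) + L₂/(3EI) = 4.833/EI.
Compatibility: M_B·(L₁+L₂)/(3EI) = θ_0, giving M_B = 128.2 kN·m (hogging).

M_B = 128.2 kN·m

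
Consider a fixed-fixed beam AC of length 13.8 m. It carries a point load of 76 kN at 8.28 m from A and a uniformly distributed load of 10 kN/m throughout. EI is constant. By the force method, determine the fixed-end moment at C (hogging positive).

M_C = 309.7 kN·m

Take the two fixed-end moments M_A, M_C as redundants; the released structure is the simple span AC.
Simple-span end rotations at A and C under the given loads:
  at A: point load 76 at a = 8.28: Pab(L + b)/(6LEI) = 810.5/EI
  at C: point load 76 at a = 8.28: Pab(L + a)/(6LEI) = 926.3/EI
  at A: UDL 10: wL³/(24EI) = 1095/EI
  at C: UDL 10: wL³/(24EI) = 1095/EI
  θ_A0 = 1906/EI,  θ_C0 = 2021/EI
Flexibility coefficients: a unit moment at one end gives L/(3EI) there and L/(6EI) at the far end, so f₁₁ = f₂₂ = 4.6/EI and f₁₂ = f₂₁ = 2.3/EI.
Compatibility — zero rotation at each built-in end:
  4.6 M_A + 2.3 M_C = 1906
  2.3 M_A + 4.6 M_C = 2021
Solving the pair gives M_A = 259.4 kN·m and M_C = 309.7 kN·m (hogging).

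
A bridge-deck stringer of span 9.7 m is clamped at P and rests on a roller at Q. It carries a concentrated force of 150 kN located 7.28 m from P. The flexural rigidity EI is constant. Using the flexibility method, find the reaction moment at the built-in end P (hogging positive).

M_P = 170.2 kN·m

Release the roller at Q. Primary structure: cantilever fixed at P.
Free-end deflection of the primary structure under the applied loading (downward +):
  point load 150 at a = 7.28: Pa²(3L − a)/(6EI) = 28911/EI
Tip deflection under a unit load at Q: L³/(3EI) = 304.2/EI.
Compatibility at Q: δ_0 − R_Q·δ_{QQ} = 0, so R_Q = 28911/304.2 = 95.03 kN.
Moment equilibrium about P: M_P = Σ(load moments about P) − R_Q·L = 1092 − 95.03×9.7 = 170.2 kN·m.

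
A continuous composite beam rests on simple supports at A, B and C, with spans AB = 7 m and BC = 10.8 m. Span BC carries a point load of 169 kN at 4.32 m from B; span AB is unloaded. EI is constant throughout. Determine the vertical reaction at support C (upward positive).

Insert a hinge at B; M_B is the redundant, and each span becomes simply supported.
Discontinuity in slope at B on the released structure — sum the simple-span end rotations:
  span BC: point load 169 at a = 4.32: Pab(L + b)/(6LEI) = 1262/EI
  relative rotation θ_0 = (0 + 1262)/EI = 1262/EI
A unit hogging moment at B produces rotation L₁/(3EI) + L₂/(3EI) = 5.933/EI.
Slope continuity at B: θ_0 = M_B·5.933/EI, so M_B = 1262/5.933 = 212.6 kN·m (hogging).
Span BC, ΣM about C: R_B^{BC}·10.8 = 1095 + 212.6, so R_B^{BC} = 121.1 kN and R_C = 169 − 121.1 = 47.91 kN.

R_C = 47.91 kN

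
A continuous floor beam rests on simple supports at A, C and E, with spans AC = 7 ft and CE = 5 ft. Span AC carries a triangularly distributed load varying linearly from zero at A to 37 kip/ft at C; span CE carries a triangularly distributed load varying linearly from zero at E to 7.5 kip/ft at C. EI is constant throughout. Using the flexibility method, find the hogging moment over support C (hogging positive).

M_C = 75.71 kip·ft

Insert a hinge at C; M_C is the redundant, and each span becomes simply supported.
Discontinuity in slope at C on the released structure — sum the simple-span end rotations:
  span AC: triangular load, peak 37: w₀L³/(45EI) = 282/EI
  span CE: triangular load, peak 7.5: w₀L³/(45EI) = 20.83/EI
  relative rotation θ_0 = (282 + 20.83)/EI = 302.9/EI
A unit hogging moment at C produces rotation L₁/(3EI) + L₂/(3EI) = 4/EI.
Compatibility: M_C·(L₁+L₂)/(3EI) = θ_0, giving M_C = 75.71 kip·ft (hogging).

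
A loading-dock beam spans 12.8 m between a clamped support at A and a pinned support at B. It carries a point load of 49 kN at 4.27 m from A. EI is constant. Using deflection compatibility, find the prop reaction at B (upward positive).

Remove the prop at B; the released (primary) structure is a cantilever built in at A.
Free-end deflection of the primary structure under the applied loading (downward +):
  point load 49 at a = 4.27: Pa²(3L − a)/(6EI) = 5082/EI
Flexibility coefficient — unit upward force at B: δ_{BB} = L³/(3EI) = 699.1/EI.
The prop prevents deflection at B: R_B = δ_0/δ_{BB} = 5082/699.1 = 7.27 kN.

R_B = 7.27 kN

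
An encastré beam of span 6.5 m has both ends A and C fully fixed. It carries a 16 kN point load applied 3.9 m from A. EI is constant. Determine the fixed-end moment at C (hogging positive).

M_C = 14.98 kN·m

Release both end moments; the primary structure is a simply-supported span AC with redundants M_A and M_C.
On the primary (simply-supported) span, the end slopes from the loading are:
  at A: point load 16 at a = 3.9: Pab(L + b)/(6LEI) = 37.86/EI
  at C: point load 16 at a = 3.9: Pab(L + a)/(6LEI) = 43.26/EI
  θ_A0 = 37.86/EI,  θ_C0 = 43.26/EI
Flexibility coefficients: a unit moment at one end gives L/(3EI) there and L/(6EI) at the far end, so f₁₁ = f₂₂ = 2.167/EI and f₁₂ = f₂₁ = 1.083/EI.
Compatibility — zero rotation at each built-in end:
  2.167 M_A + 1.083 M_C = 37.86
  1.083 M_A + 2.167 M_C = 43.26
Solving the pair gives M_A = 9.984 kN·m and M_C = 14.98 kN·m (hogging).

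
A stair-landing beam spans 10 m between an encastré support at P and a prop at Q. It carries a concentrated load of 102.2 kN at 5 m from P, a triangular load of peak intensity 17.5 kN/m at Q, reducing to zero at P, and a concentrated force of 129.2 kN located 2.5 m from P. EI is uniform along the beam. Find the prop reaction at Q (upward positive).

Remove the prop at Q; the released (primary) structure is a cantilever built in at P.
Free-end deflection of the primary structure under the applied loading (downward +):
  point load 102.2 at a = 5: Pa²(3L − a)/(6EI) = 10646/EI
  triangular load, peak 17.5 at the free end: 11w₀L⁴/(120EI) = 16042/EI
  point load 129.2 at a = 2.5: Pa²(3L − a)/(6EI) = 3701/EI
  δ_0 = 30389/EI
Tip deflection under a unit load at Q: L³/(3EI) = 333.3/EI.
Compatibility at Q: δ_0 − R_Q·δ_{QQ} = 0, so R_Q = 30389/333.3 = 91.17 kN.

R_Q = 91.17 kN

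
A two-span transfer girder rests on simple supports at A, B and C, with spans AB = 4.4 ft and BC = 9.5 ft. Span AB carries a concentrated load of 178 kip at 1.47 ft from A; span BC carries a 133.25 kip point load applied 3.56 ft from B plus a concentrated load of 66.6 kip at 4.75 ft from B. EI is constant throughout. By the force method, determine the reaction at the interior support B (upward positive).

Release continuity at B by inserting a hinge; the redundant is the internal moment M_B. The primary structure is two simply-supported spans AB and BC.
Discontinuity in slope at B on the released structure — sum the simple-span end rotations:
  span AB: point load 178 at a = 1.47: Pab(L + a)/(6LEI) = 170.5/EI
  span BC: point load 133.25 at a = 3.56: Pab(L + b)/(6LEI) = 763.3/EI
  span BC: point load 66.6 at a = 4.75: Pab(L + b)/(6LEI) = 375.7/EI
  relative rotation θ_0 = (170.5 + 1139)/EI = 1309/EI
A unit hogging moment at B produces rotation L₁/(3EI) + L₂/(3EI) = 4.633/EI.
Compatibility: M_B·(L₁+L₂)/(3EI) = θ_0, giving M_B = 282.6 kip·ft (hogging).
Span AB, ΣM about A with M_B applied at B: R_B^{AB}·4.4 = 261.7 + 282.6, so R_B^{AB} = 123.7 kip and R_A = 178 − 123.7 = 54.3 kip.
Span BC, ΣM about C: R_B^{BC}·9.5 = 1108 + 282.6, so R_B^{BC} = 146.4 kip and R_C = 199.8 − 146.4 = 53.49 kip.
R_B = 123.7 + 146.4 = 270.1 kip.

R_B = 270.1 kip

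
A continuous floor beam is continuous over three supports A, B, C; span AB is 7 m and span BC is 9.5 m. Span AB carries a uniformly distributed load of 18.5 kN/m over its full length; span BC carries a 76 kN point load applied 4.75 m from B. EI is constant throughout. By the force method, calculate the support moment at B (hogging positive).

M_B = 126 kN·m

Release continuity at B by inserting a hinge; the redundant is the internal moment M_B. The primary structure is two simply-supported spans AB and BC.
Discontinuity in slope at B on the released structure — sum the simple-span end rotations:
  span AB: UDL 18.5: wL³/(24EI) = 264.4/EI
  span BC: point load 76 at a = 4.75: Pab(L + b)/(6LEI) = 428.7/EI
  relative rotation θ_0 = (264.4 + 428.7)/EI = 693.1/EI
A unit hogging moment at B produces rotation L₁/(3EI) + L₂/(3EI) = 5.5/EI.
Slope continuity at B: θ_0 = M_B·5.5/EI, so M_B = 693.1/5.5 = 126 kN·m (hogging).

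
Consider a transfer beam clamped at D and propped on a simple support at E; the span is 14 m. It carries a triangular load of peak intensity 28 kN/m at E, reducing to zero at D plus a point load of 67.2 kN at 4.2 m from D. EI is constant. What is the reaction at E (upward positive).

R_E = 116 kN

Take the reaction at E as the redundant and release it; the primary structure is a cantilever fixed at D.
Free-end deflection of the primary structure under the applied loading (downward +):
  triangular load, peak 28 at the free end: 11w₀L⁴/(120EI) = 98601/EI
  point load 67.2 at a = 4.2: Pa²(3L − a)/(6EI) = 7468/EI
  δ_0 = 106069/EI
Flexibility coefficient — unit upward force at E: δ_{EE} = L³/(3EI) = 914.7/EI.
Compatibility at E: δ_0 − R_E·δ_{EE} = 0, so R_E = 106069/914.7 = 116 kN.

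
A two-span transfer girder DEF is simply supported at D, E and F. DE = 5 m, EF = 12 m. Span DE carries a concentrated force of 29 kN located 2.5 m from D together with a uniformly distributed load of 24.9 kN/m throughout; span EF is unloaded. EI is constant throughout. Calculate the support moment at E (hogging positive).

M_E = 30.88 kN·m

Release continuity at E by inserting a hinge; the redundant is the internal moment M_E. The primary structure is two simply-supported spans DE and EF.
Discontinuity in slope at E on the released structure — sum the simple-span end rotations:
  span DE: point load 29 at a = 2.5: Pab(L + a)/(6LEI) = 45.31/EI
  span DE: UDL 24.9: wL³/(24EI) = 129.7/EI
  relative rotation θ_0 = (175 + 0)/EI = 175/EI
A unit hogging moment at E produces rotation L₁/(3EI) + L₂/(3EI) = 5.667/EI.
Slope continuity at E: θ_0 = M_E·5.667/EI, so M_E = 175/5.667 = 30.88 kN·m (hogging).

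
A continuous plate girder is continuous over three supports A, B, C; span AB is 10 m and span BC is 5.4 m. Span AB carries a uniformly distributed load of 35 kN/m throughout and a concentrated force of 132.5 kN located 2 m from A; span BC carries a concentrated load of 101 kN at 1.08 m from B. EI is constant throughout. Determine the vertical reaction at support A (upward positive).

R_A = 241.6 kN

Take M_B as the redundant. Released structure: two simple spans AB and BC with a hinge at B.
Discontinuity in slope at B on the released structure — sum the simple-span end rotations:
  span AB: UDL 35: wL³/(24EI) = 1458/EI
  span AB: point load 132.5 at a = 2: Pab(L + a)/(6LEI) = 424/EI
  span BC: point load 101 at a = 1.08: Pab(L + b)/(6LEI) = 141.4/EI
  relative rotation θ_0 = (1882 + 141.4)/EI = 2024/EI
A unit hogging moment at B produces rotation L₁/(3EI) + L₂/(3EI) = 5.133/EI.
Slope continuity at B: θ_0 = M_B·5.133/EI, so M_B = 2024/5.133 = 394.2 kN·m (hogging).
Span AB, ΣM about A with M_B applied at B: R_B^{AB}·10 = 2015 + 394.2, so R_B^{AB} = 240.9 kN and R_A = 482.5 − 240.9 = 241.6 kN.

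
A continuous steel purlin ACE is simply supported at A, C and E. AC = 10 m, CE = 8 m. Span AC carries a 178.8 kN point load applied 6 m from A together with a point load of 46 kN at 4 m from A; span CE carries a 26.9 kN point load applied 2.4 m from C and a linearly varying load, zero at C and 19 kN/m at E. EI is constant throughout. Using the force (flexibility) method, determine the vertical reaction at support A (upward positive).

Release continuity at C by inserting a hinge; the redundant is the internal moment M_C. The primary structure is two simply-supported spans AC and CE.
End slopes at the hinge C, treating each span as simply supported:
  span AC: point load 178.8 at a = 6: Pab(L + a)/(6LEI) = 1144/EI
  span AC: point load 46 at a = 4: Pab(L + a)/(6LEI) = 257.6/EI
  span CE: point load 26.9 at a = 2.4: Pab(L + b)/(6LEI) = 102.4/EI
  span CE: triangular load, peak 19: 7w₀L³/(360EI) = 189.2/EI
  relative rotation θ_0 = (1402 + 291.6)/EI = 1694/EI
A unit hogging moment at C produces rotation L₁/(3EI) + L₂/(3EI) = 6/EI.
Compatibility: M_C·(L₁+L₂)/(3EI) = θ_0, giving M_C = 282.3 kN·m (hogging).
Span AC, ΣM about A with M_C applied at C: R_C^{AC}·10 = 1257 + 282.3, so R_C^{AC} = 153.9 kN and R_A = 224.8 − 153.9 = 70.89 kN.

R_A = 70.89 kN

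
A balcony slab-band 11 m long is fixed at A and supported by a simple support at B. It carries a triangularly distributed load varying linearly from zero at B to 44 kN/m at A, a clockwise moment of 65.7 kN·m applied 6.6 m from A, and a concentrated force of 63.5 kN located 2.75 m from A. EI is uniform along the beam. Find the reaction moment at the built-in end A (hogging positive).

Release the roller at B. Primary structure: cantilever fixed at A.
Downward deflection at the released point B due to the loads:
  triangular load, peak 44 at the fixed end: w₀L⁴/(30EI) = 21473/EI
  clockwise couple 65.7 at a = 6.6: M₀a(2L − a)/(2EI) = 3339/EI
  point load 63.5 at a = 2.75: Pa²(3L − a)/(6EI) = 2421/EI
  δ_0 = 27233/EI
Tip deflection under a unit load at B: L³/(3EI) = 443.7/EI.
Compatibility at B: δ_0 − R_B·δ_{BB} = 0, so R_B = 27233/443.7 = 61.38 kN.
Moment equilibrium about A: M_A = Σ(load moments about A) − R_B·L = 1128 − 61.38×11 = 452.4 kN·m.

M_A = 452.4 kN·m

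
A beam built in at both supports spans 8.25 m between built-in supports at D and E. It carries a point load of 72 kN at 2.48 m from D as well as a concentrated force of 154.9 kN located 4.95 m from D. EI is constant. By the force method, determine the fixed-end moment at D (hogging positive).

M_D = 210 kN·m

Take the two fixed-end moments M_D, M_E as redundants; the released structure is the simple span DE.
End rotations of the released simple span under the applied load (×1/EI):
  at D: point load 72 at a = 2.48: Pab(L + b)/(6LEI) = 291.8/EI
  at E: point load 72 at a = 2.48: Pab(L + a)/(6LEI) = 223.3/EI
  at D: point load 154.9 at a = 4.95: Pab(L + b)/(6LEI) = 590.4/EI
  at E: point load 154.9 at a = 4.95: Pab(L + a)/(6LEI) = 674.7/EI
  θ_D0 = 882.2/EI,  θ_E0 = 898.1/EI
Flexibility coefficients: a unit moment at one end gives L/(3EI) there and L/(6EI) at the far end, so f₁₁ = f₂₂ = 2.75/EI and f₁₂ = f₂₁ = 1.375/EI.
Compatibility — zero rotation at each built-in end:
  2.75 M_D + 1.375 M_E = 882.2
  1.375 M_D + 2.75 M_E = 898.1
Solving the pair gives M_D = 210 kN·m and M_E = 221.6 kN·m (hogging).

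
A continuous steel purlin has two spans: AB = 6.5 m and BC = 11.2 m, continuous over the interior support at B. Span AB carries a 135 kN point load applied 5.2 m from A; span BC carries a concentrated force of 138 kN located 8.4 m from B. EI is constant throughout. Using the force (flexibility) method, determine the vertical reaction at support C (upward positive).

R_C = 89.12 kN

Take M_B as the redundant. Released structure: two simple spans AB and BC with a hinge at B.
End slopes at the hinge B, treating each span as simply supported:
  span AB: point load 135 at a = 5.2: Pab(L + a)/(6LEI) = 273.8/EI
  span BC: point load 138 at a = 8.4: Pab(L + b)/(6LEI) = 676.2/EI
  relative rotation θ_0 = (273.8 + 676.2)/EI = 950/EI
A unit hogging moment at B produces rotation L₁/(3EI) + L₂/(3EI) = 5.9/EI.
Compatibility: M_B·(L₁+L₂)/(3EI) = θ_0, giving M_B = 161 kN·m (hogging).
Span BC, ΣM about C: R_B^{BC}·11.2 = 386.4 + 161, so R_B^{BC} = 48.88 kN and R_C = 138 − 48.88 = 89.12 kN.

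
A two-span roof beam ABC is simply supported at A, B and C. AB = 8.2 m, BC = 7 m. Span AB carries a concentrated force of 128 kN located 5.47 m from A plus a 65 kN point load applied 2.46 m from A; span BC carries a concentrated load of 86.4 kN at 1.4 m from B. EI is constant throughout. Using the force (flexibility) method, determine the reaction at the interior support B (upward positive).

R_B = 222.8 kN

Take M_B as the redundant. Released structure: two simple spans AB and BC with a hinge at B.
Rotations at B on the released spans (each span's end-slope, ×1/EI):
  span AB: point load 128 at a = 5.47: Pab(L + a)/(6LEI) = 531.1/EI
  span AB: point load 65 at a = 2.46: Pab(L + a)/(6LEI) = 198.9/EI
  span BC: point load 86.4 at a = 1.4: Pab(L + b)/(6LEI) = 203.2/EI
  relative rotation θ_0 = (729.9 + 203.2)/EI = 933.2/EI
A unit hogging moment at B produces rotation L₁/(3EI) + L₂/(3EI) = 5.067/EI.
Compatibility: M_B·(L₁+L₂)/(3EI) = θ_0, giving M_B = 184.2 kN·m (hogging).
Span AB, ΣM about A with M_B applied at B: R_B^{AB}·8.2 = 860.1 + 184.2, so R_B^{AB} = 127.3 kN and R_A = 193 − 127.3 = 65.65 kN.
Span BC, ΣM about C: R_B^{BC}·7 = 483.8 + 184.2, so R_B^{BC} = 95.43 kN and R_C = 86.4 − 95.43 = -9.031 kN.
R_B = 127.3 + 95.43 = 222.8 kN.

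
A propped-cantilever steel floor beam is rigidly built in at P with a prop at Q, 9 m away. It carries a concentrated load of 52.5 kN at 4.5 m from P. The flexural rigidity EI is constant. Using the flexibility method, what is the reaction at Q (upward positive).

R_Q = 16.41 kN

Release the roller at Q. Primary structure: cantilever fixed at P.
Primary-structure tip deflection at Q by superposition:
  point load 52.5 at a = 4.5: Pa²(3L − a)/(6EI) = 3987/EI
Tip deflection under a unit load at Q: L³/(3EI) = 243/EI.
The prop prevents deflection at Q: R_Q = δ_0/δ_{QQ} = 3987/243 = 16.41 kN.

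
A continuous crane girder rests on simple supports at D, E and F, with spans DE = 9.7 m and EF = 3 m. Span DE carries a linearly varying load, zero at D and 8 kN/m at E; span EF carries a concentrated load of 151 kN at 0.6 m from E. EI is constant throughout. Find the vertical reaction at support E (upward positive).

Insert a hinge at E; M_E is the redundant, and each span becomes simply supported.
End slopes at the hinge E, treating each span as simply supported:
  span DE: triangular load, peak 8: w₀L³/(45EI) = 162.3/EI
  span EF: point load 151 at a = 0.6: Pab(L + b)/(6LEI) = 65.23/EI
  relative rotation θ_0 = (162.3 + 65.23)/EI = 227.5/EI
A unit hogging moment at E produces rotation L₁/(3EI) + L₂/(3EI) = 4.233/EI.
Slope continuity at E: θ_0 = M_E·4.233/EI, so M_E = 227.5/4.233 = 53.74 kN·m (hogging).
Span DE, ΣM about D with M_E applied at E: R_E^{DE}·9.7 = 250.9 + 53.74, so R_E^{DE} = 31.41 kN and R_D = 38.8 − 31.41 = 7.393 kN.
Span EF, ΣM about F: R_E^{EF}·3 = 362.4 + 53.74, so R_E^{EF} = 138.7 kN and R_F = 151 − 138.7 = 12.29 kN.
R_E = 31.41 + 138.7 = 170.1 kN.

R_E = 170.1 kN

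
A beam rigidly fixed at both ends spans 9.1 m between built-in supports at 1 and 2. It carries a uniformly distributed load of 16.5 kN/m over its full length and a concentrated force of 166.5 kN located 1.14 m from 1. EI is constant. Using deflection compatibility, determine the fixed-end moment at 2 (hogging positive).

Release both end moments; the primary structure is a simply-supported span 12 with redundants M_1 and M_2.
On the primary (simply-supported) span, the end slopes from the loading are:
  at 1: UDL 16.5: wL³/(24EI) = 518.1/EI
  at 2: UDL 16.5: wL³/(24EI) = 518.1/EI
  at 1: point load 166.5 at a = 1.14: Pab(L + b)/(6LEI) = 472.1/EI
  at 2: point load 166.5 at a = 1.14: Pab(L + a)/(6LEI) = 283.4/EI
  θ_10 = 990.2/EI,  θ_20 = 801.4/EI
Flexibility coefficients: a unit moment at one end gives L/(3EI) there and L/(6EI) at the far end, so f₁₁ = f₂₂ = 3.033/EI and f₁₂ = f₂₁ = 1.517/EI.
Compatibility — zero rotation at each built-in end:
  3.033 M_1 + 1.517 M_2 = 990.2
  1.517 M_1 + 3.033 M_2 = 801.4
Solving the pair gives M_1 = 259.1 kN·m and M_2 = 134.7 kN·m (hogging).

M_2 = 134.7 kN·m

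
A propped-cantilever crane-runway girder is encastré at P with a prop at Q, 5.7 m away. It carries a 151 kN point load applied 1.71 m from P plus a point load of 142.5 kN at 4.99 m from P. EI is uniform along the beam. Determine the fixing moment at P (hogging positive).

Remove the prop at Q; the released (primary) structure is a cantilever built in at P.
Primary-structure tip deflection at Q by superposition:
  point load 151 at a = 1.71: Pa²(3L − a)/(6EI) = 1133/EI
  point load 142.5 at a = 4.99: Pa²(3L − a)/(6EI) = 7162/EI
  δ_0 = 8294/EI
Tip deflection under a unit load at Q: L³/(3EI) = 61.73/EI.
Compatibility at Q: δ_0 − R_Q·δ_{QQ} = 0, so R_Q = 8294/61.73 = 134.4 kN.
Moment equilibrium about P: M_P = Σ(load moments about P) − R_Q·L = 969.3 − 134.4×5.7 = 203.4 kN·m.

M_P = 203.4 kN·m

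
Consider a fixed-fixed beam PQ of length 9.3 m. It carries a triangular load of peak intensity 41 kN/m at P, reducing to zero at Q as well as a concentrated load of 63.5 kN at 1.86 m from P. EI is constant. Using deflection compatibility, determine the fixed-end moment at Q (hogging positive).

Take the two fixed-end moments M_P, M_Q as redundants; the released structure is the simple span PQ.
End rotations of the released simple span under the applied load (×1/EI):
  at P: triangular load, peak 41: w₀L³/(45EI) = 732.9/EI
  at Q: triangular load, peak 41: 7w₀L³/(360EI) = 641.3/EI
  at P: point load 63.5 at a = 1.86: Pab(L + b)/(6LEI) = 263.6/EI
  at Q: point load 63.5 at a = 1.86: Pab(L + a)/(6LEI) = 175.7/EI
  θ_P0 = 996.5/EI,  θ_Q0 = 817/EI
Flexibility coefficients: a unit moment at one end gives L/(3EI) there and L/(6EI) at the far end, so f₁₁ = f₂₂ = 3.1/EI and f₁₂ = f₂₁ = 1.55/EI.
Compatibility — zero rotation at each built-in end:
  3.1 M_P + 1.55 M_Q = 996.5
  1.55 M_P + 3.1 M_Q = 817
Solving the pair gives M_P = 252.9 kN·m and M_Q = 137.1 kN·m (hogging).

M_Q = 137.1 kN·m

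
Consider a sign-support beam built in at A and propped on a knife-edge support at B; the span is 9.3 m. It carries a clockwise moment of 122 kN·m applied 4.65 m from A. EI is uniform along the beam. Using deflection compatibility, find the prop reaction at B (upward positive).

R_B = 14.76 kN

Remove the prop at B; the released (primary) structure is a cantilever built in at A.
Primary-structure tip deflection at B by superposition:
  clockwise couple 122 at a = 4.65: M₀a(2L − a)/(2EI) = 3957/EI
Tip deflection under a unit load at B: L³/(3EI) = 268.1/EI.
The prop prevents deflection at B: R_B = δ_0/δ_{BB} = 3957/268.1 = 14.76 kN.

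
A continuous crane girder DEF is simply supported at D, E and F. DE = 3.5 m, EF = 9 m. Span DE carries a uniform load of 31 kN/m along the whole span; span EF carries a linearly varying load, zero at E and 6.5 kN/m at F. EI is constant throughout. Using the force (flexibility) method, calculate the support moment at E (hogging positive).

Take M_E as the redundant. Released structure: two simple spans DE and EF with a hinge at E.
Discontinuity in slope at E on the released structure — sum the simple-span end rotations:
  span DE: UDL 31: wL³/(24EI) = 55.38/EI
  span EF: triangular load, peak 6.5: 7w₀L³/(360EI) = 92.14/EI
  relative rotation θ_0 = (55.38 + 92.14)/EI = 147.5/EI
A unit hogging moment at E produces rotation L₁/(3EI) + L₂/(3EI) = 4.167/EI.
Slope continuity at E: θ_0 = M_E·4.167/EI, so M_E = 147.5/4.167 = 35.4 kN·m (hogging).

M_E = 35.4 kN·m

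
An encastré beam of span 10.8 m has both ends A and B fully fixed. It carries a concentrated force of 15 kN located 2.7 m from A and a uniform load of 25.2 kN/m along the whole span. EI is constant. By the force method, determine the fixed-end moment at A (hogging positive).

M_A = 267.7 kN·m

Take the two fixed-end moments M_A, M_B as redundants; the released structure is the simple span AB.
End rotations of the released simple span under the applied load (×1/EI):
  at A: point load 15 at a = 2.7: Pab(L + b)/(6LEI) = 95.68/EI
  at B: point load 15 at a = 2.7: Pab(L + a)/(6LEI) = 68.34/EI
  at A: UDL 25.2: wL³/(24EI) = 1323/EI
  at B: UDL 25.2: wL³/(24EI) = 1323/EI
  θ_A0 = 1418/EI,  θ_B0 = 1391/EI
Flexibility coefficients: a unit moment at one end gives L/(3EI) there and L/(6EI) at the far end, so f₁₁ = f₂₂ = 3.6/EI and f₁₂ = f₂₁ = 1.8/EI.
Compatibility — zero rotation at each built-in end:
  3.6 M_A + 1.8 M_B = 1418
  1.8 M_A + 3.6 M_B = 1391
Solving the pair gives M_A = 267.7 kN·m and M_B = 252.5 kN·m (hogging).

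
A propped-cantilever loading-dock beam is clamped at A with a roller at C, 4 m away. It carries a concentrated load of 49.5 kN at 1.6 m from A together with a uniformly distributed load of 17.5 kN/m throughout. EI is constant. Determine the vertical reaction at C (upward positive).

R_C = 36.55 kN

Take the reaction at C as the redundant and release it; the primary structure is a cantilever fixed at A.
Downward deflection at the released point C due to the loads:
  point load 49.5 at a = 1.6: Pa²(3L − a)/(6EI) = 219.6/EI
  UDL 17.5: wL⁴/(8EI) = 560/EI
  δ_0 = 779.6/EI
Tip deflection under a unit load at C: L³/(3EI) = 21.33/EI.
Compatibility at C: δ_0 − R_C·δ_{CC} = 0, so R_C = 779.6/21.33 = 36.55 kN.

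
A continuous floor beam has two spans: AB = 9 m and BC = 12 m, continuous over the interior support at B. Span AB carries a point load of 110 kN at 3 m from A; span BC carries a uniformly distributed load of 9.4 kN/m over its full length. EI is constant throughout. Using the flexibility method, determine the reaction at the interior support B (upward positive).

R_B = 124.1 kN

Insert a hinge at B; M_B is the redundant, and each span becomes simply supported.
End slopes at the hinge B, treating each span as simply supported:
  span AB: point load 110 at a = 3: Pab(L + a)/(6LEI) = 440/EI
  span BC: UDL 9.4: wL³/(24EI) = 676.8/EI
  relative rotation θ_0 = (440 + 676.8)/EI = 1117/EI
A unit hogging moment at B produces rotation L₁/(3EI) + L₂/(3EI) = 7/EI.
Compatibility: M_B·(L₁+L₂)/(3EI) = θ_0, giving M_B = 159.5 kN·m (hogging).
Span AB, ΣM about A with M_B applied at B: R_B^{AB}·9 = 330 + 159.5, so R_B^{AB} = 54.39 kN and R_A = 110 − 54.39 = 55.61 kN.
Span BC, ΣM about C: R_B^{BC}·12 = 676.8 + 159.5, so R_B^{BC} = 69.7 kN and R_C = 112.8 − 69.7 = 43.1 kN.
R_B = 54.39 + 69.7 = 124.1 kN.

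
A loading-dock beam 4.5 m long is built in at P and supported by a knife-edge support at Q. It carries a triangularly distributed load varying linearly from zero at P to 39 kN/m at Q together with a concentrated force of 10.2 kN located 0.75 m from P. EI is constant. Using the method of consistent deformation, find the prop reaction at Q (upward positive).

R_Q = 48.66 kN

Choose R_Q as the redundant. The primary structure is the cantilever fixed at P.
Downward deflection at the released point Q due to the loads:
  triangular load, peak 39 at the free end: 11w₀L⁴/(120EI) = 1466/EI
  point load 10.2 at a = 0.75: Pa²(3L − a)/(6EI) = 12.19/EI
  δ_0 = 1478/EI
Flexibility coefficient — unit upward force at Q: δ_{QQ} = L³/(3EI) = 30.38/EI.
The prop prevents deflection at Q: R_Q = δ_0/δ_{QQ} = 1478/30.38 = 48.66 kN.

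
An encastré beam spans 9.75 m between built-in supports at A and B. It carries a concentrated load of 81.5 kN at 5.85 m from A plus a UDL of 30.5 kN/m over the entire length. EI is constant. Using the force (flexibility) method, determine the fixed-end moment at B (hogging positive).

Take the two fixed-end moments M_A, M_B as redundants; the released structure is the simple span AB.
On the primary (simply-supported) span, the end slopes from the loading are:
  at A: point load 81.5 at a = 5.85: Pab(L + b)/(6LEI) = 433.9/EI
  at B: point load 81.5 at a = 5.85: Pab(L + a)/(6LEI) = 495.8/EI
  at A: UDL 30.5: wL³/(24EI) = 1178/EI
  at B: UDL 30.5: wL³/(24EI) = 1178/EI
  θ_A0 = 1612/EI,  θ_B0 = 1674/EI
Flexibility coefficients: a unit moment at one end gives L/(3EI) there and L/(6EI) at the far end, so f₁₁ = f₂₂ = 3.25/EI and f₁₂ = f₂₁ = 1.625/EI.
Compatibility — zero rotation at each built-in end:
  3.25 M_A + 1.625 M_B = 1612
  1.625 M_A + 3.25 M_B = 1674
Solving the pair gives M_A = 317.9 kN·m and M_B = 356 kN·m (hogging).

M_B = 356 kN·m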